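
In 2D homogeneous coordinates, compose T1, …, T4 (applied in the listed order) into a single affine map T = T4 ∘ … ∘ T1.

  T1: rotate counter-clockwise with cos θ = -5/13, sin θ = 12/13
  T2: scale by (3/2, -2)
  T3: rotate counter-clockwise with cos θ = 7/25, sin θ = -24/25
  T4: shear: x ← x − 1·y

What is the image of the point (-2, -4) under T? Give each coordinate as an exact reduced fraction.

T(p) = (2833/325, -2032/325)

T1 rotate counter-clockwise with cos θ = -5/13, sin θ = 12/13: (-2, -4) → (58/13, -4/13)
T2 scale by (3/2, -2): (58/13, -4/13) → (87/13, 8/13)
T3 rotate counter-clockwise with cos θ = 7/25, sin θ = -24/25: (87/13, 8/13) → (801/325, -2032/325)
T4 shear: x ← x − 1·y: (801/325, -2032/325) → (2833/325, -2032/325)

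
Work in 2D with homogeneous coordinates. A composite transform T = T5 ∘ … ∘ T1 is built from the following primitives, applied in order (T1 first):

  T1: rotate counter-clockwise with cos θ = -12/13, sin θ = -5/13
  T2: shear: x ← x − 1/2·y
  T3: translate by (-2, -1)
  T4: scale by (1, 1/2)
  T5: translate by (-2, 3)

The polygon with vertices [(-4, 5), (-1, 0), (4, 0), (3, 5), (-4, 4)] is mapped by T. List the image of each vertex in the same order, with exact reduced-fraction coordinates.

T1 rotate counter-clockwise with cos θ = -12/13, sin θ = -5/13: (-4, 5) → (73/13, -40/13); (-1, 0) → (12/13, 5/13); (4, 0) → (-48/13, -20/13); (3, 5) → (-11/13, -75/13); (-4, 4) → (68/13, -28/13)
T2 shear: x ← x − 1/2·y: (73/13, -40/13) → (93/13, -40/13); (12/13, 5/13) → (19/26, 5/13); (-48/13, -20/13) → (-38/13, -20/13); (-11/13, -75/13) → (53/26, -75/13); (68/13, -28/13) → (82/13, -28/13)
T3 translate by (-2, -1): (93/13, -40/13) → (67/13, -53/13); (19/26, 5/13) → (-33/26, -8/13); (-38/13, -20/13) → (-64/13, -33/13); (53/26, -75/13) → (1/26, -88/13); (82/13, -28/13) → (56/13, -41/13)
T4 scale by (1, 1/2): (67/13, -53/13) → (67/13, -53/26); (-33/26, -8/13) → (-33/26, -4/13); (-64/13, -33/13) → (-64/13, -33/26); (1/26, -88/13) → (1/26, -44/13); (56/13, -41/13) → (56/13, -41/26)
T5 translate by (-2, 3): (67/13, -53/26) → (41/13, 25/26); (-33/26, -4/13) → (-85/26, 35/13); (-64/13, -33/26) → (-90/13, 45/26); (1/26, -44/13) → (-51/26, -5/13); (56/13, -41/26) → (30/13, 37/26)

image vertices: (41/13, 25/26), (-85/26, 35/13), (-90/13, 45/26), (-51/26, -5/13), (30/13, 37/26)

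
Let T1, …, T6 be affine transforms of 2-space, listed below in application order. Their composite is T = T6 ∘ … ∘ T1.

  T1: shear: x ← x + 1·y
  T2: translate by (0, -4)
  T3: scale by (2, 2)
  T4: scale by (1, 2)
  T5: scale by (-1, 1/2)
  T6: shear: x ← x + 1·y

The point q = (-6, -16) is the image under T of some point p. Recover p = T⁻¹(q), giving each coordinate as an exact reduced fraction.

p = (-1, -4)

T1 = [1 1 0; 0 1 0; 0 0 1]
T2·T1 = [1 1 0; 0 1 -4; 0 0 1]
T3·…·T1 = [2 2 0; 0 2 -8; 0 0 1]
T4·…·T1 = [2 2 0; 0 4 -16; 0 0 1]
T5·…·T1 = [-2 -2 0; 0 2 -8; 0 0 1]
T6·…·T1 = [-2 0 -8; 0 2 -8; 0 0 1]
det M = -4; M⁻¹ = [-1/2 0 -4; 0 1/2 4; 0 0 1]
M⁻¹ · (-6, -16)ᵀ = (-1, -4)ᵀ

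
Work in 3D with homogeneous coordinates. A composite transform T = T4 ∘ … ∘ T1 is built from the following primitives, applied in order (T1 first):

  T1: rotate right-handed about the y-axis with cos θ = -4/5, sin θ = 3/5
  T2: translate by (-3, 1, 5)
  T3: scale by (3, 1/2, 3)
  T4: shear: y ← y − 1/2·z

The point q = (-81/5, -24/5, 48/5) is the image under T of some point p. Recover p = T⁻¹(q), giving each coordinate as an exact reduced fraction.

T1 = [-4/5 0 3/5 0; 0 1 0 0; -3/5 0 -4/5 0; 0 0 0 1]
T2·T1 = [-4/5 0 3/5 -3; 0 1 0 1; -3/5 0 -4/5 5; 0 0 0 1]
T3·…·T1 = [-12/5 0 9/5 -9; 0 1/2 0 1/2; -9/5 0 -12/5 15; 0 0 0 1]
T4·…·T1 = [-12/5 0 9/5 -9; 9/10 1/2 6/5 -7; -9/5 0 -12/5 15; 0 0 0 1]
det M = 9/2; M⁻¹ = [-4/15 0 -1/5 3/5; 0 2 1 -1; 1/5 0 -4/15 29/5; 0 0 0 1]
M⁻¹ · (-81/5, -24/5, 48/5)ᵀ = (3, -1, 0)ᵀ

p = (3, -1, 0)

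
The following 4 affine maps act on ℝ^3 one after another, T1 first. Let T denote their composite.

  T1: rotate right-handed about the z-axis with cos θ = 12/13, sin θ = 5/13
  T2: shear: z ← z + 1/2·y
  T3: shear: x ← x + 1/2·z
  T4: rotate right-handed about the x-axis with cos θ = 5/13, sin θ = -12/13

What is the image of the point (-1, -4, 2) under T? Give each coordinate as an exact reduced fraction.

T1 rotate right-handed about the z-axis with cos θ = 12/13, sin θ = 5/13: (-1, -4, 2) → (8/13, -53/13, 2)
T2 shear: z ← z + 1/2·y: (8/13, -53/13, 2) → (8/13, -53/13, -1/26)
T3 shear: x ← x + 1/2·z: (8/13, -53/13, -1/26) → (31/52, -53/13, -1/26)
T4 rotate right-handed about the x-axis with cos θ = 5/13, sin θ = -12/13: (31/52, -53/13, -1/26) → (31/52, -271/169, 1267/338)

T(p) = (31/52, -271/169, 1267/338)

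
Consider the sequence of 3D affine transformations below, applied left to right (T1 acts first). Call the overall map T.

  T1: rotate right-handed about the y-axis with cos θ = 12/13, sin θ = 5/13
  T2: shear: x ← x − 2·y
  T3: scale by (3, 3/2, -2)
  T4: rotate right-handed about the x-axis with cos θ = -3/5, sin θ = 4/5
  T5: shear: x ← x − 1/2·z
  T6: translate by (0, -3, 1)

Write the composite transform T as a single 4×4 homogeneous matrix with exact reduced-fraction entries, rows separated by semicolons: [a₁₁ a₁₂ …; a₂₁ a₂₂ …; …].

T1 = [12/13 0 5/13 0; 0 1 0 0; -5/13 0 12/13 0; 0 0 0 1]
T2·T1 = [12/13 -2 5/13 0; 0 1 0 0; -5/13 0 12/13 0; 0 0 0 1]
T3·…·T1 = [36/13 -6 15/13 0; 0 3/2 0 0; 10/13 0 -24/13 0; 0 0 0 1]
T4·…·T1 = [36/13 -6 15/13 0; -8/13 -9/10 96/65 0; -6/13 6/5 72/65 0; 0 0 0 1]
T5·…·T1 = [3 -33/5 3/5 0; -8/13 -9/10 96/65 0; -6/13 6/5 72/65 0; 0 0 0 1]
T6·…·T1 = [3 -33/5 3/5 0; -8/13 -9/10 96/65 -3; -6/13 6/5 72/65 1; 0 0 0 1]

T = [3 -33/5 3/5 0; -8/13 -9/10 96/65 -3; -6/13 6/5 72/65 1; 0 0 0 1]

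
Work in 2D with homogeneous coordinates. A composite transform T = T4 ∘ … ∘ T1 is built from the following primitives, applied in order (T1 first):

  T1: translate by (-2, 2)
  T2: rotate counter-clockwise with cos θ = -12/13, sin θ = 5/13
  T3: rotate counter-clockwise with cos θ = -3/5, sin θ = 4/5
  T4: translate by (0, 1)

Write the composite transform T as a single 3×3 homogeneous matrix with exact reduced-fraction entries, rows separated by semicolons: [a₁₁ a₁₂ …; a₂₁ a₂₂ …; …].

T = [16/65 63/65 94/65; -63/65 16/65 223/65; 0 0 1]

T1 = [1 0 -2; 0 1 2; 0 0 1]
T2·T1 = [-12/13 -5/13 14/13; 5/13 -12/13 -34/13; 0 0 1]
T3·…·T1 = [16/65 63/65 94/65; -63/65 16/65 158/65; 0 0 1]
T4·…·T1 = [16/65 63/65 94/65; -63/65 16/65 223/65; 0 0 1]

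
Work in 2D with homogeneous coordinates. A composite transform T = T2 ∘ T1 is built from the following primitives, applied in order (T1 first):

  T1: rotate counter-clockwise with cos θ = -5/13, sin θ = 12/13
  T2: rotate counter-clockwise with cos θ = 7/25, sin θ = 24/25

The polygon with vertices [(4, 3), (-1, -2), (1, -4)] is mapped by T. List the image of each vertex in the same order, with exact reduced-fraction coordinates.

T1 rotate counter-clockwise with cos θ = -5/13, sin θ = 12/13: (4, 3) → (-56/13, 33/13); (-1, -2) → (29/13, -2/13); (1, -4) → (43/13, 32/13)
T2 rotate counter-clockwise with cos θ = 7/25, sin θ = 24/25: (-56/13, 33/13) → (-1184/325, -1113/325); (29/13, -2/13) → (251/325, 682/325); (43/13, 32/13) → (-467/325, 1256/325)

image vertices: (-1184/325, -1113/325), (251/325, 682/325), (-467/325, 1256/325)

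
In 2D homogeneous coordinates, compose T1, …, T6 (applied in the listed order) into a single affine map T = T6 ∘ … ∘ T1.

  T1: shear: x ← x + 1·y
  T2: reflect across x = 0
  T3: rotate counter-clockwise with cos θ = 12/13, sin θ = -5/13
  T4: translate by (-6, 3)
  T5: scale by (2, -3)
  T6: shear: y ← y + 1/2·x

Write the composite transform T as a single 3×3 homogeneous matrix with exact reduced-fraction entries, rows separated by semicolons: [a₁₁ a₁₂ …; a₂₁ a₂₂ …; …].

T = [-24/13 -14/13 -12; -27/13 -58/13 -15; 0 0 1]

T1 = [1 1 0; 0 1 0; 0 0 1]
T2·T1 = [-1 -1 0; 0 1 0; 0 0 1]
T3·…·T1 = [-12/13 -7/13 0; 5/13 17/13 0; 0 0 1]
T4·…·T1 = [-12/13 -7/13 -6; 5/13 17/13 3; 0 0 1]
T5·…·T1 = [-24/13 -14/13 -12; -15/13 -51/13 -9; 0 0 1]
T6·…·T1 = [-24/13 -14/13 -12; -27/13 -58/13 -15; 0 0 1]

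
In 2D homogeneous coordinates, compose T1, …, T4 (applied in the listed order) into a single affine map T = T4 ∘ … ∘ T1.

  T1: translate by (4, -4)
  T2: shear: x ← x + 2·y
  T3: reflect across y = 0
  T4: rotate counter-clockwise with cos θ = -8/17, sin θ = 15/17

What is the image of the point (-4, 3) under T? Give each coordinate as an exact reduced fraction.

T(p) = (1/17, -38/17)

T1 translate by (4, -4): (-4, 3) → (0, -1)
T2 shear: x ← x + 2·y: (0, -1) → (-2, -1)
T3 reflect across y = 0: (-2, -1) → (-2, 1)
T4 rotate counter-clockwise with cos θ = -8/17, sin θ = 15/17: (-2, 1) → (1/17, -38/17)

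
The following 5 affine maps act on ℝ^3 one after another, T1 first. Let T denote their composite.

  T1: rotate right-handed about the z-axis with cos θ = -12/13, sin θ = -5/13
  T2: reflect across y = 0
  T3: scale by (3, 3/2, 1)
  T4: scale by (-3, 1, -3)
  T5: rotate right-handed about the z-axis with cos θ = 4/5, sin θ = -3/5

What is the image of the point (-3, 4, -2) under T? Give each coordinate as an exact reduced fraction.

T1 rotate right-handed about the z-axis with cos θ = -12/13, sin θ = -5/13: (-3, 4, -2) → (56/13, -33/13, -2)
T2 reflect across y = 0: (56/13, -33/13, -2) → (56/13, 33/13, -2)
T3 scale by (3, 3/2, 1): (56/13, 33/13, -2) → (168/13, 99/26, -2)
T4 scale by (-3, 1, -3): (168/13, 99/26, -2) → (-504/13, 99/26, 6)
T5 rotate right-handed about the z-axis with cos θ = 4/5, sin θ = -3/5: (-504/13, 99/26, 6) → (-747/26, 342/13, 6)

T(p) = (-747/26, 342/13, 6)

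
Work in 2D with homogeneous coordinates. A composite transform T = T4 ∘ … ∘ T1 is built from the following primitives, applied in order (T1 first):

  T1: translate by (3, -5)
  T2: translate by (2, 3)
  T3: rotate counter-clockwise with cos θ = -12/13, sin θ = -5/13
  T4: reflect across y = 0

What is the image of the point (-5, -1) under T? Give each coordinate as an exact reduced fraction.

T1 translate by (3, -5): (-5, -1) → (-2, -6)
T2 translate by (2, 3): (-2, -6) → (0, -3)
T3 rotate counter-clockwise with cos θ = -12/13, sin θ = -5/13: (0, -3) → (-15/13, 36/13)
T4 reflect across y = 0: (-15/13, 36/13) → (-15/13, -36/13)

T(p) = (-15/13, -36/13)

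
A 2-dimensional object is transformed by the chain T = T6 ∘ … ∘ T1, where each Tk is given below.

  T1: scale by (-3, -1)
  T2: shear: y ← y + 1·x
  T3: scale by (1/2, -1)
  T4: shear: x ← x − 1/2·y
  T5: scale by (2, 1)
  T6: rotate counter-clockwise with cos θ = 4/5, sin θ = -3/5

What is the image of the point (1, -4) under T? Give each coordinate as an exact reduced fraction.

T1 scale by (-3, -1): (1, -4) → (-3, 4)
T2 shear: y ← y + 1·x: (-3, 4) → (-3, 1)
T3 scale by (1/2, -1): (-3, 1) → (-3/2, -1)
T4 shear: x ← x − 1/2·y: (-3/2, -1) → (-1, -1)
T5 scale by (2, 1): (-1, -1) → (-2, -1)
T6 rotate counter-clockwise with cos θ = 4/5, sin θ = -3/5: (-2, -1) → (-11/5, 2/5)

T(p) = (-11/5, 2/5)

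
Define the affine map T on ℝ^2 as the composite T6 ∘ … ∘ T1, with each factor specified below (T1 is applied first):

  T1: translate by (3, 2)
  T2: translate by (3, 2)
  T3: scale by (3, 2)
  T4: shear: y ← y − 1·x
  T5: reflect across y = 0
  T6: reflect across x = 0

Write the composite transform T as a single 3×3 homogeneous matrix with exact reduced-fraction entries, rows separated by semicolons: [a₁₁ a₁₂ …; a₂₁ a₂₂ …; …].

T1 = [1 0 3; 0 1 2; 0 0 1]
T2·T1 = [1 0 6; 0 1 4; 0 0 1]
T3·…·T1 = [3 0 18; 0 2 8; 0 0 1]
T4·…·T1 = [3 0 18; -3 2 -10; 0 0 1]
T5·…·T1 = [3 0 18; 3 -2 10; 0 0 1]
T6·…·T1 = [-3 0 -18; 3 -2 10; 0 0 1]

T = [-3 0 -18; 3 -2 10; 0 0 1]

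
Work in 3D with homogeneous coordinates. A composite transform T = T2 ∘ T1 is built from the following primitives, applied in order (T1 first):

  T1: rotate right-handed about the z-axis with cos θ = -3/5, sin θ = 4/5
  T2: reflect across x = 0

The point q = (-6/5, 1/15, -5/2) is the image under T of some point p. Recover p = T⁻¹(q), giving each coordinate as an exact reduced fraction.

T1 = [-3/5 -4/5 0 0; 4/5 -3/5 0 0; 0 0 1 0; 0 0 0 1]
T2·T1 = [3/5 4/5 0 0; 4/5 -3/5 0 0; 0 0 1 0; 0 0 0 1]
det M = -1; M⁻¹ = [3/5 4/5 0 0; 4/5 -3/5 0 0; 0 0 1 0; 0 0 0 1]
M⁻¹ · (-6/5, 1/15, -5/2)ᵀ = (-2/3, -1, -5/2)ᵀ

p = (-2/3, -1, -5/2)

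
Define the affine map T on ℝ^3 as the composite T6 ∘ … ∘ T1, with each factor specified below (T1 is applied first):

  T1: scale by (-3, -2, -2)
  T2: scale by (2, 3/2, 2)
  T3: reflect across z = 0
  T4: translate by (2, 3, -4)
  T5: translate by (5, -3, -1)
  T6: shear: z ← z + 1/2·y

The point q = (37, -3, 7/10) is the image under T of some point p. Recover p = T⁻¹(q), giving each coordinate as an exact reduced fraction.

T1 = [-3 0 0 0; 0 -2 0 0; 0 0 -2 0; 0 0 0 1]
T2·T1 = [-6 0 0 0; 0 -3 0 0; 0 0 -4 0; 0 0 0 1]
T3·…·T1 = [-6 0 0 0; 0 -3 0 0; 0 0 4 0; 0 0 0 1]
T4·…·T1 = [-6 0 0 2; 0 -3 0 3; 0 0 4 -4; 0 0 0 1]
T5·…·T1 = [-6 0 0 7; 0 -3 0 0; 0 0 4 -5; 0 0 0 1]
T6·…·T1 = [-6 0 0 7; 0 -3 0 0; 0 -3/2 4 -5; 0 0 0 1]
det M = 72; M⁻¹ = [-1/6 0 0 7/6; 0 -1/3 0 0; 0 -1/8 1/4 5/4; 0 0 0 1]
M⁻¹ · (37, -3, 7/10)ᵀ = (-5, 1, 9/5)ᵀ

p = (-5, 1, 9/5)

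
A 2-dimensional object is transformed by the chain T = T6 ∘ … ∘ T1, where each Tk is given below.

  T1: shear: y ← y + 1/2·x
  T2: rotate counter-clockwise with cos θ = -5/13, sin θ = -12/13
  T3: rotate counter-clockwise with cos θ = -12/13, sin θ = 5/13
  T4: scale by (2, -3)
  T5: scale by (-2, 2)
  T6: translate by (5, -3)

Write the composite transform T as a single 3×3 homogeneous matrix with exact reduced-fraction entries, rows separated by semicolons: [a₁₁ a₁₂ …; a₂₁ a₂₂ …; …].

T1 = [1 0 0; 1/2 1 0; 0 0 1]
T2·T1 = [1/13 12/13 0; -29/26 -5/13 0; 0 0 1]
T3·…·T1 = [121/338 -119/169 0; 179/169 120/169 0; 0 0 1]
T4·…·T1 = [121/169 -238/169 0; -537/169 -360/169 0; 0 0 1]
T5·…·T1 = [-242/169 476/169 0; -1074/169 -720/169 0; 0 0 1]
T6·…·T1 = [-242/169 476/169 5; -1074/169 -720/169 -3; 0 0 1]

T = [-242/169 476/169 5; -1074/169 -720/169 -3; 0 0 1]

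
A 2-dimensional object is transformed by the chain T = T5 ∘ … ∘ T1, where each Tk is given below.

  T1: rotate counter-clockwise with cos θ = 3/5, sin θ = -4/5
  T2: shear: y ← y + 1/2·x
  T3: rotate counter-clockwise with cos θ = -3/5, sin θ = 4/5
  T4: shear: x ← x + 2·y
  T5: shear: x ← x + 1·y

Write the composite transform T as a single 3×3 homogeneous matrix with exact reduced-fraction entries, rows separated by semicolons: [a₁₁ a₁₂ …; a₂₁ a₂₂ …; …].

T1 = [3/5 4/5 0; -4/5 3/5 0; 0 0 1]
T2·T1 = [3/5 4/5 0; -1/2 1 0; 0 0 1]
T3·…·T1 = [1/25 -32/25 0; 39/50 1/25 0; 0 0 1]
T4·…·T1 = [8/5 -6/5 0; 39/50 1/25 0; 0 0 1]
T5·…·T1 = [119/50 -29/25 0; 39/50 1/25 0; 0 0 1]

T = [119/50 -29/25 0; 39/50 1/25 0; 0 0 1]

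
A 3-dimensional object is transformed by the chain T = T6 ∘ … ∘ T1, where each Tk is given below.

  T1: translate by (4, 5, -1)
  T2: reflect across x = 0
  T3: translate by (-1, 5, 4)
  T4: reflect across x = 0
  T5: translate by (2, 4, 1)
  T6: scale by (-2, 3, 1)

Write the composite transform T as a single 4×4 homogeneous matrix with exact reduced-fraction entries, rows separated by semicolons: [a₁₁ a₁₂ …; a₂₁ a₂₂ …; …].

T1 = [1 0 0 4; 0 1 0 5; 0 0 1 -1; 0 0 0 1]
T2·T1 = [-1 0 0 -4; 0 1 0 5; 0 0 1 -1; 0 0 0 1]
T3·…·T1 = [-1 0 0 -5; 0 1 0 10; 0 0 1 3; 0 0 0 1]
T4·…·T1 = [1 0 0 5; 0 1 0 10; 0 0 1 3; 0 0 0 1]
T5·…·T1 = [1 0 0 7; 0 1 0 14; 0 0 1 4; 0 0 0 1]
T6·…·T1 = [-2 0 0 -14; 0 3 0 42; 0 0 1 4; 0 0 0 1]

T = [-2 0 0 -14; 0 3 0 42; 0 0 1 4; 0 0 0 1]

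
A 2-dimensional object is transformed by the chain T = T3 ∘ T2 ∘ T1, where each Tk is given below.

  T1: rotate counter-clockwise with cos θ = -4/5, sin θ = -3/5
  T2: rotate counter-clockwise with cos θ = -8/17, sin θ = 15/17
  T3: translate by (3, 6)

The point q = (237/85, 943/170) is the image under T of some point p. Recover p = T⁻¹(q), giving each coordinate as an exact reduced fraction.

T1 = [-4/5 3/5 0; -3/5 -4/5 0; 0 0 1]
T2·T1 = [77/85 36/85 0; -36/85 77/85 0; 0 0 1]
T3·…·T1 = [77/85 36/85 3; -36/85 77/85 6; 0 0 1]
det M = 1; M⁻¹ = [77/85 -36/85 -3/17; 36/85 77/85 -114/17; 0 0 1]
M⁻¹ · (237/85, 943/170)ᵀ = (0, -1/2)ᵀ

p = (0, -1/2)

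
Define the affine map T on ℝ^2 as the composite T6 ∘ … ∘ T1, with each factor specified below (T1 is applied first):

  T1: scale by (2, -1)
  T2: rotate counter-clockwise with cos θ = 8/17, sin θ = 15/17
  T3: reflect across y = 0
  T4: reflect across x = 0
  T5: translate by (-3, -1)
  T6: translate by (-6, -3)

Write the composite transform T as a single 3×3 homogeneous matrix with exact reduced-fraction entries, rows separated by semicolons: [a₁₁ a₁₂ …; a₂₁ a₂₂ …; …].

T = [-16/17 -15/17 -9; -30/17 8/17 -4; 0 0 1]

T1 = [2 0 0; 0 -1 0; 0 0 1]
T2·T1 = [16/17 15/17 0; 30/17 -8/17 0; 0 0 1]
T3·…·T1 = [16/17 15/17 0; -30/17 8/17 0; 0 0 1]
T4·…·T1 = [-16/17 -15/17 0; -30/17 8/17 0; 0 0 1]
T5·…·T1 = [-16/17 -15/17 -3; -30/17 8/17 -1; 0 0 1]
T6·…·T1 = [-16/17 -15/17 -9; -30/17 8/17 -4; 0 0 1]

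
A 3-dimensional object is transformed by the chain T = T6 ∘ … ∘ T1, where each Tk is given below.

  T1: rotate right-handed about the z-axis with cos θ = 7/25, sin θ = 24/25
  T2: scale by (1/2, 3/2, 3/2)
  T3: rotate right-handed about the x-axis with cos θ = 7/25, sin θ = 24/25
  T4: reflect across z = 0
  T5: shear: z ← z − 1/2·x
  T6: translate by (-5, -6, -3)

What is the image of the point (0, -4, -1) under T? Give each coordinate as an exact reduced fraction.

T(p) = (-77/25, -3144/625, -2409/1250)

T1 rotate right-handed about the z-axis with cos θ = 7/25, sin θ = 24/25: (0, -4, -1) → (96/25, -28/25, -1)
T2 scale by (1/2, 3/2, 3/2): (96/25, -28/25, -1) → (48/25, -42/25, -3/2)
T3 rotate right-handed about the x-axis with cos θ = 7/25, sin θ = 24/25: (48/25, -42/25, -3/2) → (48/25, 606/625, -2541/1250)
T4 reflect across z = 0: (48/25, 606/625, -2541/1250) → (48/25, 606/625, 2541/1250)
T5 shear: z ← z − 1/2·x: (48/25, 606/625, 2541/1250) → (48/25, 606/625, 1341/1250)
T6 translate by (-5, -6, -3): (48/25, 606/625, 1341/1250) → (-77/25, -3144/625, -2409/1250)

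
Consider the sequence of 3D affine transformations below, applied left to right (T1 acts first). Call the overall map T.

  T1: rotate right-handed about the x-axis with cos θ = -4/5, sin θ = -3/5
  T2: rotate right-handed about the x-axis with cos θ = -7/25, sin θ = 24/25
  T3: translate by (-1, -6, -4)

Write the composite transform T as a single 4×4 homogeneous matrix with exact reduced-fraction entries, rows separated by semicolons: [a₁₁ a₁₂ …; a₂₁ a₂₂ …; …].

T = [1 0 0 -1; 0 4/5 3/5 -6; 0 -3/5 4/5 -4; 0 0 0 1]

T1 = [1 0 0 0; 0 -4/5 3/5 0; 0 -3/5 -4/5 0; 0 0 0 1]
T2·T1 = [1 0 0 0; 0 4/5 3/5 0; 0 -3/5 4/5 0; 0 0 0 1]
T3·…·T1 = [1 0 0 -1; 0 4/5 3/5 -6; 0 -3/5 4/5 -4; 0 0 0 1]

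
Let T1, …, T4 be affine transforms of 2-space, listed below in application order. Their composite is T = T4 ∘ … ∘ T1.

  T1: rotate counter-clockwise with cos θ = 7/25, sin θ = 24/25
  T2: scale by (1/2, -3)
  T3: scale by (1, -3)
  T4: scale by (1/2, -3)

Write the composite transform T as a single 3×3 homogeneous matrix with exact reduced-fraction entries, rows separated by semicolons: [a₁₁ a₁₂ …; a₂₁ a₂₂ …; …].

T1 = [7/25 -24/25 0; 24/25 7/25 0; 0 0 1]
T2·T1 = [7/50 -12/25 0; -72/25 -21/25 0; 0 0 1]
T3·…·T1 = [7/50 -12/25 0; 216/25 63/25 0; 0 0 1]
T4·…·T1 = [7/100 -6/25 0; -648/25 -189/25 0; 0 0 1]

T = [7/100 -6/25 0; -648/25 -189/25 0; 0 0 1]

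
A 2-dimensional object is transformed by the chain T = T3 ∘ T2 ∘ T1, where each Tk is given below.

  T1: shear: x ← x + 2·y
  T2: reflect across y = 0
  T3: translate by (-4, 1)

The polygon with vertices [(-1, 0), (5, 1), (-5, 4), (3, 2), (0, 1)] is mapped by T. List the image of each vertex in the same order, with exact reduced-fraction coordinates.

image vertices: (-5, 1), (3, 0), (-1, -3), (3, -1), (-2, 0)

T1 shear: x ← x + 2·y: (-1, 0) → (-1, 0); (5, 1) → (7, 1); (-5, 4) → (3, 4); (3, 2) → (7, 2); (0, 1) → (2, 1)
T2 reflect across y = 0: (-1, 0) → (-1, 0); (7, 1) → (7, -1); (3, 4) → (3, -4); (7, 2) → (7, -2); (2, 1) → (2, -1)
T3 translate by (-4, 1): (-1, 0) → (-5, 1); (7, -1) → (3, 0); (3, -4) → (-1, -3); (7, -2) → (3, -1); (2, -1) → (-2, 0)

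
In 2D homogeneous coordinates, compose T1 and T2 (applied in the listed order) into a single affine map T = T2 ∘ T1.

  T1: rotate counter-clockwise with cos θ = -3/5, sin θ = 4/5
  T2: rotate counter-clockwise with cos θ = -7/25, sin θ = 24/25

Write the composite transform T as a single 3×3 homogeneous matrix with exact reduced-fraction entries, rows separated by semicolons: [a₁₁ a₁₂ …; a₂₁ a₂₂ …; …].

T = [-3/5 4/5 0; -4/5 -3/5 0; 0 0 1]

T1 = [-3/5 -4/5 0; 4/5 -3/5 0; 0 0 1]
T2·T1 = [-3/5 4/5 0; -4/5 -3/5 0; 0 0 1]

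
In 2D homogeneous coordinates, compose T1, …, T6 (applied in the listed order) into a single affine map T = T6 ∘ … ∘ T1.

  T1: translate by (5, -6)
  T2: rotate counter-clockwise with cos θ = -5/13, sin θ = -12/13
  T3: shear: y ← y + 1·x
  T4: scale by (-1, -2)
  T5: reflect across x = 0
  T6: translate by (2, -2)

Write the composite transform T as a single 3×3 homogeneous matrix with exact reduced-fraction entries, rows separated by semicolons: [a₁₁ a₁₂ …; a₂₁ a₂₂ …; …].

T1 = [1 0 5; 0 1 -6; 0 0 1]
T2·T1 = [-5/13 12/13 -97/13; -12/13 -5/13 -30/13; 0 0 1]
T3·…·T1 = [-5/13 12/13 -97/13; -17/13 7/13 -127/13; 0 0 1]
T4·…·T1 = [5/13 -12/13 97/13; 34/13 -14/13 254/13; 0 0 1]
T5·…·T1 = [-5/13 12/13 -97/13; 34/13 -14/13 254/13; 0 0 1]
T6·…·T1 = [-5/13 12/13 -71/13; 34/13 -14/13 228/13; 0 0 1]

T = [-5/13 12/13 -71/13; 34/13 -14/13 228/13; 0 0 1]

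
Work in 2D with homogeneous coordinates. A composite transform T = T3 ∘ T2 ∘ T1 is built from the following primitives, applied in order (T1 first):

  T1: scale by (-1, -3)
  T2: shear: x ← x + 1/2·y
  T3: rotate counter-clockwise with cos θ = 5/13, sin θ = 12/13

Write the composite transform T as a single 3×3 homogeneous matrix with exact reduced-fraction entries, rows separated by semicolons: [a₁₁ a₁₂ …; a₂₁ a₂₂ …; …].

T = [-5/13 57/26 0; -12/13 -33/13 0; 0 0 1]

T1 = [-1 0 0; 0 -3 0; 0 0 1]
T2·T1 = [-1 -3/2 0; 0 -3 0; 0 0 1]
T3·…·T1 = [-5/13 57/26 0; -12/13 -33/13 0; 0 0 1]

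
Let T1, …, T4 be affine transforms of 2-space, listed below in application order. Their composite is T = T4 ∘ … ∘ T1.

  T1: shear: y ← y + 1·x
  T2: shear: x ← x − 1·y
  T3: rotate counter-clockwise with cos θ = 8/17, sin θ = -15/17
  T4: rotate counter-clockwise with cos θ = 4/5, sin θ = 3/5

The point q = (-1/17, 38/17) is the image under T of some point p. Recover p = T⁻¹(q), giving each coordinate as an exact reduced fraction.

T1 = [1 0 0; 1 1 0; 0 0 1]
T2·T1 = [0 -1 0; 1 1 0; 0 0 1]
T3·…·T1 = [15/17 7/17 0; 8/17 23/17 0; 0 0 1]
T4·…·T1 = [36/85 -41/85 0; 77/85 113/85 0; 0 0 1]
det M = 1; M⁻¹ = [113/85 41/85 0; -77/85 36/85 0; 0 0 1]
M⁻¹ · (-1/17, 38/17)ᵀ = (1, 1)ᵀ

p = (1, 1)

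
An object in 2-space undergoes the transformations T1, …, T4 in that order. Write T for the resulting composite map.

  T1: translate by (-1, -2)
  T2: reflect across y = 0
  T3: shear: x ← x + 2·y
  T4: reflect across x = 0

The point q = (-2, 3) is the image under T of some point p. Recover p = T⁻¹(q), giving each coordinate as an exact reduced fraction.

p = (-3, -1)

T1 = [1 0 -1; 0 1 -2; 0 0 1]
T2·T1 = [1 0 -1; 0 -1 2; 0 0 1]
T3·…·T1 = [1 -2 3; 0 -1 2; 0 0 1]
T4·…·T1 = [-1 2 -3; 0 -1 2; 0 0 1]
det M = 1; M⁻¹ = [-1 -2 1; 0 -1 2; 0 0 1]
M⁻¹ · (-2, 3)ᵀ = (-3, -1)ᵀ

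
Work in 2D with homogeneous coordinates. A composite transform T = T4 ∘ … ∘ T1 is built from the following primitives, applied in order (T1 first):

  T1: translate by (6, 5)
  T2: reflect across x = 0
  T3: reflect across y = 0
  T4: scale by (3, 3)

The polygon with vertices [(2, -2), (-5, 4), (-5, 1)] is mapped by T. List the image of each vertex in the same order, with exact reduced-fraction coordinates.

image vertices: (-24, -9), (-3, -27), (-3, -18)

T1 translate by (6, 5): (2, -2) → (8, 3); (-5, 4) → (1, 9); (-5, 1) → (1, 6)
T2 reflect across x = 0: (8, 3) → (-8, 3); (1, 9) → (-1, 9); (1, 6) → (-1, 6)
T3 reflect across y = 0: (-8, 3) → (-8, -3); (-1, 9) → (-1, -9); (-1, 6) → (-1, -6)
T4 scale by (3, 3): (-8, -3) → (-24, -9); (-1, -9) → (-3, -27); (-1, -6) → (-3, -18)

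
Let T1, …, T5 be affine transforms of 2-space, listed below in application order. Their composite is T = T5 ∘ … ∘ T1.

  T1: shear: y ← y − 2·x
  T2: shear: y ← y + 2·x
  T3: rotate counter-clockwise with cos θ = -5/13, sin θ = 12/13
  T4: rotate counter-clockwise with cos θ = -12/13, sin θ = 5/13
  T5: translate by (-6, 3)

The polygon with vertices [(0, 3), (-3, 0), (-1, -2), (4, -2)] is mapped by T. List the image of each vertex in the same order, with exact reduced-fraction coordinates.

T1 shear: y ← y − 2·x: (0, 3) → (0, 3); (-3, 0) → (-3, 6); (-1, -2) → (-1, 0); (4, -2) → (4, -10)
T2 shear: y ← y + 2·x: (0, 3) → (0, 3); (-3, 6) → (-3, 0); (-1, 0) → (-1, -2); (4, -10) → (4, -2)
T3 rotate counter-clockwise with cos θ = -5/13, sin θ = 12/13: (0, 3) → (-36/13, -15/13); (-3, 0) → (15/13, -36/13); (-1, -2) → (29/13, -2/13); (4, -2) → (4/13, 58/13)
T4 rotate counter-clockwise with cos θ = -12/13, sin θ = 5/13: (-36/13, -15/13) → (3, 0); (15/13, -36/13) → (0, 3); (29/13, -2/13) → (-2, 1); (4/13, 58/13) → (-2, -4)
T5 translate by (-6, 3): (3, 0) → (-3, 3); (0, 3) → (-6, 6); (-2, 1) → (-8, 4); (-2, -4) → (-8, -1)

image vertices: (-3, 3), (-6, 6), (-8, 4), (-8, -1)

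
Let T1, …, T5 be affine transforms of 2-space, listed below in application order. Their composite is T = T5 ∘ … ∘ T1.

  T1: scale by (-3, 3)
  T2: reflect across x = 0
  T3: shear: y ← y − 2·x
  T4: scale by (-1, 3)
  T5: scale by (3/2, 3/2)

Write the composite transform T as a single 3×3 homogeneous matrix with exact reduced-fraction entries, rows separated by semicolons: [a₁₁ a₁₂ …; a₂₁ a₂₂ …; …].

T = [-9/2 0 0; -27 27/2 0; 0 0 1]

T1 = [-3 0 0; 0 3 0; 0 0 1]
T2·T1 = [3 0 0; 0 3 0; 0 0 1]
T3·…·T1 = [3 0 0; -6 3 0; 0 0 1]
T4·…·T1 = [-3 0 0; -18 9 0; 0 0 1]
T5·…·T1 = [-9/2 0 0; -27 27/2 0; 0 0 1]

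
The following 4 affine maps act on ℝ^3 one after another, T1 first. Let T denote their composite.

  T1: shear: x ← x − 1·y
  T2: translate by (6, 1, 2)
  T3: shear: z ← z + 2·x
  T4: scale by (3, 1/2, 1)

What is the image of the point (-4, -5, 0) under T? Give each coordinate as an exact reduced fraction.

T1 shear: x ← x − 1·y: (-4, -5, 0) → (1, -5, 0)
T2 translate by (6, 1, 2): (1, -5, 0) → (7, -4, 2)
T3 shear: z ← z + 2·x: (7, -4, 2) → (7, -4, 16)
T4 scale by (3, 1/2, 1): (7, -4, 16) → (21, -2, 16)

T(p) = (21, -2, 16)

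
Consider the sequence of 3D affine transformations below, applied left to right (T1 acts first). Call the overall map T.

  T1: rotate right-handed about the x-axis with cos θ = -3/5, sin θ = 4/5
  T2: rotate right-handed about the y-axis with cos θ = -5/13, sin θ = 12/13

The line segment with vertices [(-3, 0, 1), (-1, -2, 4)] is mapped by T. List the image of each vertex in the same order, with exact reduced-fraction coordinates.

T1 rotate right-handed about the x-axis with cos θ = -3/5, sin θ = 4/5: (-3, 0, 1) → (-3, -4/5, -3/5); (-1, -2, 4) → (-1, -2, -4)
T2 rotate right-handed about the y-axis with cos θ = -5/13, sin θ = 12/13: (-3, -4/5, -3/5) → (3/5, -4/5, 3); (-1, -2, -4) → (-43/13, -2, 32/13)

image vertices: (3/5, -4/5, 3), (-43/13, -2, 32/13)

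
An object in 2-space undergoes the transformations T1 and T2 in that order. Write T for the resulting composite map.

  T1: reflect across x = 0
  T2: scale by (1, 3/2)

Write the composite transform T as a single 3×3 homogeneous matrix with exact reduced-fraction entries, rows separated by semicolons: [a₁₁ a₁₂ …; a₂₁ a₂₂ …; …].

T = [-1 0 0; 0 3/2 0; 0 0 1]

T1 = [-1 0 0; 0 1 0; 0 0 1]
T2·T1 = [-1 0 0; 0 3/2 0; 0 0 1]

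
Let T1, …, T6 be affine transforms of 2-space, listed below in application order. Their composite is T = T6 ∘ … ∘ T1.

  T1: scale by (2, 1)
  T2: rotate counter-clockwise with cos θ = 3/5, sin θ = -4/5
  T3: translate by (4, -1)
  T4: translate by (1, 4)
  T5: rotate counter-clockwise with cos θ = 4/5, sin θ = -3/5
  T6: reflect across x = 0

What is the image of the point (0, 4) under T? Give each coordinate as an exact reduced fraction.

T(p) = (-49/5, -3/5)

T1 scale by (2, 1): (0, 4) → (0, 4)
T2 rotate counter-clockwise with cos θ = 3/5, sin θ = -4/5: (0, 4) → (16/5, 12/5)
T3 translate by (4, -1): (16/5, 12/5) → (36/5, 7/5)
T4 translate by (1, 4): (36/5, 7/5) → (41/5, 27/5)
T5 rotate counter-clockwise with cos θ = 4/5, sin θ = -3/5: (41/5, 27/5) → (49/5, -3/5)
T6 reflect across x = 0: (49/5, -3/5) → (-49/5, -3/5)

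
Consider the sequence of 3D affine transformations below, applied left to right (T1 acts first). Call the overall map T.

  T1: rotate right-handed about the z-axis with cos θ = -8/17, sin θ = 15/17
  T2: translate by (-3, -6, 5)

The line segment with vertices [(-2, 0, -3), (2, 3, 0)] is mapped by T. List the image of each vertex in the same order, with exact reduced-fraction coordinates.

T1 rotate right-handed about the z-axis with cos θ = -8/17, sin θ = 15/17: (-2, 0, -3) → (16/17, -30/17, -3); (2, 3, 0) → (-61/17, 6/17, 0)
T2 translate by (-3, -6, 5): (16/17, -30/17, -3) → (-35/17, -132/17, 2); (-61/17, 6/17, 0) → (-112/17, -96/17, 5)

image vertices: (-35/17, -132/17, 2), (-112/17, -96/17, 5)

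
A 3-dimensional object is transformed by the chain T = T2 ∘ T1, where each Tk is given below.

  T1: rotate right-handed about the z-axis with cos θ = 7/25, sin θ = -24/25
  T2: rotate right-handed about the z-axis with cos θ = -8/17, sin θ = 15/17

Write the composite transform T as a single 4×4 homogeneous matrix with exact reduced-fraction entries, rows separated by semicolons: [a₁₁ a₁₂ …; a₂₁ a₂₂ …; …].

T1 = [7/25 24/25 0 0; -24/25 7/25 0 0; 0 0 1 0; 0 0 0 1]
T2·T1 = [304/425 -297/425 0 0; 297/425 304/425 0 0; 0 0 1 0; 0 0 0 1]

T = [304/425 -297/425 0 0; 297/425 304/425 0 0; 0 0 1 0; 0 0 0 1]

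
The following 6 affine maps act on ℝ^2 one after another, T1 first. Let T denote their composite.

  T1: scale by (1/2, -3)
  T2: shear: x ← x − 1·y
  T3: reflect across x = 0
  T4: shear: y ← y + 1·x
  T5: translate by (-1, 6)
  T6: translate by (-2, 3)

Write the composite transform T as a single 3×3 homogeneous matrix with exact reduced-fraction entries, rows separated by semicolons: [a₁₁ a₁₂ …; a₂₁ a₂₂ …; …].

T = [-1/2 -3 -3; -1/2 -6 9; 0 0 1]

T1 = [1/2 0 0; 0 -3 0; 0 0 1]
T2·T1 = [1/2 3 0; 0 -3 0; 0 0 1]
T3·…·T1 = [-1/2 -3 0; 0 -3 0; 0 0 1]
T4·…·T1 = [-1/2 -3 0; -1/2 -6 0; 0 0 1]
T5·…·T1 = [-1/2 -3 -1; -1/2 -6 6; 0 0 1]
T6·…·T1 = [-1/2 -3 -3; -1/2 -6 9; 0 0 1]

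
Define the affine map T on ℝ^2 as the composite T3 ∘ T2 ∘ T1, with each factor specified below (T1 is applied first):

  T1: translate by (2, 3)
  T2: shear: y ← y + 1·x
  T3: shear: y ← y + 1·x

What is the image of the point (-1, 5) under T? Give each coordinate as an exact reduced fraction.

T(p) = (1, 10)

T1 translate by (2, 3): (-1, 5) → (1, 8)
T2 shear: y ← y + 1·x: (1, 8) → (1, 9)
T3 shear: y ← y + 1·x: (1, 9) → (1, 10)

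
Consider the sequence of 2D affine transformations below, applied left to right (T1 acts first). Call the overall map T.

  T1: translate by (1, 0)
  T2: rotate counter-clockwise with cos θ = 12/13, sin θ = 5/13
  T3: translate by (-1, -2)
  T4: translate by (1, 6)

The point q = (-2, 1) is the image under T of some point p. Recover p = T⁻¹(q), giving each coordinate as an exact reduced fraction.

T1 = [1 0 1; 0 1 0; 0 0 1]
T2·T1 = [12/13 -5/13 12/13; 5/13 12/13 5/13; 0 0 1]
T3·…·T1 = [12/13 -5/13 -1/13; 5/13 12/13 -21/13; 0 0 1]
T4·…·T1 = [12/13 -5/13 12/13; 5/13 12/13 57/13; 0 0 1]
det M = 1; M⁻¹ = [12/13 5/13 -33/13; -5/13 12/13 -48/13; 0 0 1]
M⁻¹ · (-2, 1)ᵀ = (-4, -2)ᵀ

p = (-4, -2)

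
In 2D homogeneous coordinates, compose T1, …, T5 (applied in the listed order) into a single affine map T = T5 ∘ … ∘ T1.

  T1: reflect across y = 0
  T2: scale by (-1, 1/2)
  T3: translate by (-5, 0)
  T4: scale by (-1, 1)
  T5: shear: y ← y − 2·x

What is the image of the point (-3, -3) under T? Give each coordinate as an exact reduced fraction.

T1 reflect across y = 0: (-3, -3) → (-3, 3)
T2 scale by (-1, 1/2): (-3, 3) → (3, 3/2)
T3 translate by (-5, 0): (3, 3/2) → (-2, 3/2)
T4 scale by (-1, 1): (-2, 3/2) → (2, 3/2)
T5 shear: y ← y − 2·x: (2, 3/2) → (2, -5/2)

T(p) = (2, -5/2)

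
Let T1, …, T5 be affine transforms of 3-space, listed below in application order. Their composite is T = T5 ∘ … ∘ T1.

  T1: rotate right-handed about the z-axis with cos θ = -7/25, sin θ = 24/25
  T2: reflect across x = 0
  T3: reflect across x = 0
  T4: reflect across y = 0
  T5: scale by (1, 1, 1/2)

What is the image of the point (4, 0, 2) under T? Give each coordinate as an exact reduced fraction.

T1 rotate right-handed about the z-axis with cos θ = -7/25, sin θ = 24/25: (4, 0, 2) → (-28/25, 96/25, 2)
T2 reflect across x = 0: (-28/25, 96/25, 2) → (28/25, 96/25, 2)
T3 reflect across x = 0: (28/25, 96/25, 2) → (-28/25, 96/25, 2)
T4 reflect across y = 0: (-28/25, 96/25, 2) → (-28/25, -96/25, 2)
T5 scale by (1, 1, 1/2): (-28/25, -96/25, 2) → (-28/25, -96/25, 1)

T(p) = (-28/25, -96/25, 1)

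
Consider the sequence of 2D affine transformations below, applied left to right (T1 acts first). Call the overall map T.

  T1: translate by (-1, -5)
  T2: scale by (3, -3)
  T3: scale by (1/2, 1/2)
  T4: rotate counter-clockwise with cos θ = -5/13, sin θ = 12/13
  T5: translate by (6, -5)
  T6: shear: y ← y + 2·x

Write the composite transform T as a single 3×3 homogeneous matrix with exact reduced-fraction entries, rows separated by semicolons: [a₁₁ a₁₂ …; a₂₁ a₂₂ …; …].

T1 = [1 0 -1; 0 1 -5; 0 0 1]
T2·T1 = [3 0 -3; 0 -3 15; 0 0 1]
T3·…·T1 = [3/2 0 -3/2; 0 -3/2 15/2; 0 0 1]
T4·…·T1 = [-15/26 18/13 -165/26; 18/13 15/26 -111/26; 0 0 1]
T5·…·T1 = [-15/26 18/13 -9/26; 18/13 15/26 -241/26; 0 0 1]
T6·…·T1 = [-15/26 18/13 -9/26; 3/13 87/26 -259/26; 0 0 1]

T = [-15/26 18/13 -9/26; 3/13 87/26 -259/26; 0 0 1]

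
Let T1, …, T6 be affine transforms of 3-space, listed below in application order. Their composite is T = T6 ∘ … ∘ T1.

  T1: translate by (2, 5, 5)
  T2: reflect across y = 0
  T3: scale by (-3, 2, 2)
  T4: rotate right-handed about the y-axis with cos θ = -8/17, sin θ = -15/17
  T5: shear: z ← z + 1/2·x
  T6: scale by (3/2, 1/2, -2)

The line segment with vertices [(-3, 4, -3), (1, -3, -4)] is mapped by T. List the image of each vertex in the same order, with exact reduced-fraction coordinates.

image vertices: (-126/17, -9, 58/17), (63/17, -2, 260/17)

T1 translate by (2, 5, 5): (-3, 4, -3) → (-1, 9, 2); (1, -3, -4) → (3, 2, 1)
T2 reflect across y = 0: (-1, 9, 2) → (-1, -9, 2); (3, 2, 1) → (3, -2, 1)
T3 scale by (-3, 2, 2): (-1, -9, 2) → (3, -18, 4); (3, -2, 1) → (-9, -4, 2)
T4 rotate right-handed about the y-axis with cos θ = -8/17, sin θ = -15/17: (3, -18, 4) → (-84/17, -18, 13/17); (-9, -4, 2) → (42/17, -4, -151/17)
T5 shear: z ← z + 1/2·x: (-84/17, -18, 13/17) → (-84/17, -18, -29/17); (42/17, -4, -151/17) → (42/17, -4, -130/17)
T6 scale by (3/2, 1/2, -2): (-84/17, -18, -29/17) → (-126/17, -9, 58/17); (42/17, -4, -130/17) → (63/17, -2, 260/17)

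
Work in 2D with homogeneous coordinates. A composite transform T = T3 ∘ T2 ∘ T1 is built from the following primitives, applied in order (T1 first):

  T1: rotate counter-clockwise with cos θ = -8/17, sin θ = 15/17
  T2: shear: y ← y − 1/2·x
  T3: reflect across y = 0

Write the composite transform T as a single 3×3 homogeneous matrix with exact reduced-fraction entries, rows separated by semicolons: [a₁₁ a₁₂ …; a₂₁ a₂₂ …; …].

T = [-8/17 -15/17 0; -19/17 1/34 0; 0 0 1]

T1 = [-8/17 -15/17 0; 15/17 -8/17 0; 0 0 1]
T2·T1 = [-8/17 -15/17 0; 19/17 -1/34 0; 0 0 1]
T3·…·T1 = [-8/17 -15/17 0; -19/17 1/34 0; 0 0 1]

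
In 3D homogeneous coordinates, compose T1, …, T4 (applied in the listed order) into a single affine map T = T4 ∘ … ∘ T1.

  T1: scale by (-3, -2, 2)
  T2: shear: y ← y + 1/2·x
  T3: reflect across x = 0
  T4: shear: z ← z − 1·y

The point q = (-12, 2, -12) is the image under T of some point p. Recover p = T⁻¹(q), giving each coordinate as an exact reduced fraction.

p = (-4, 2, -5)

T1 = [-3 0 0 0; 0 -2 0 0; 0 0 2 0; 0 0 0 1]
T2·T1 = [-3 0 0 0; -3/2 -2 0 0; 0 0 2 0; 0 0 0 1]
T3·…·T1 = [3 0 0 0; -3/2 -2 0 0; 0 0 2 0; 0 0 0 1]
T4·…·T1 = [3 0 0 0; -3/2 -2 0 0; 3/2 2 2 0; 0 0 0 1]
det M = -12; M⁻¹ = [1/3 0 0 0; -1/4 -1/2 0 0; 0 1/2 1/2 0; 0 0 0 1]
M⁻¹ · (-12, 2, -12)ᵀ = (-4, 2, -5)ᵀ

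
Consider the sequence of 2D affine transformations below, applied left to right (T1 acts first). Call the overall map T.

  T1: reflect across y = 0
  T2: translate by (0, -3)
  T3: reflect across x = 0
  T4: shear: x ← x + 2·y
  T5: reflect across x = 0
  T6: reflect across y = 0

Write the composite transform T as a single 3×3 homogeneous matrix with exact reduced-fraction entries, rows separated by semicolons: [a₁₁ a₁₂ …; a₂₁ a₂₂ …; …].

T = [1 2 6; 0 1 3; 0 0 1]

T1 = [1 0 0; 0 -1 0; 0 0 1]
T2·T1 = [1 0 0; 0 -1 -3; 0 0 1]
T3·…·T1 = [-1 0 0; 0 -1 -3; 0 0 1]
T4·…·T1 = [-1 -2 -6; 0 -1 -3; 0 0 1]
T5·…·T1 = [1 2 6; 0 -1 -3; 0 0 1]
T6·…·T1 = [1 2 6; 0 1 3; 0 0 1]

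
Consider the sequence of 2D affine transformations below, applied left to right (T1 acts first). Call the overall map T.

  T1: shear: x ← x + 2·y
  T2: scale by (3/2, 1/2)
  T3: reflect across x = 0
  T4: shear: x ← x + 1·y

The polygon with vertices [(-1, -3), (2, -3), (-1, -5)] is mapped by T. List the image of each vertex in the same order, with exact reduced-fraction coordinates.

T1 shear: x ← x + 2·y: (-1, -3) → (-7, -3); (2, -3) → (-4, -3); (-1, -5) → (-11, -5)
T2 scale by (3/2, 1/2): (-7, -3) → (-21/2, -3/2); (-4, -3) → (-6, -3/2); (-11, -5) → (-33/2, -5/2)
T3 reflect across x = 0: (-21/2, -3/2) → (21/2, -3/2); (-6, -3/2) → (6, -3/2); (-33/2, -5/2) → (33/2, -5/2)
T4 shear: x ← x + 1·y: (21/2, -3/2) → (9, -3/2); (6, -3/2) → (9/2, -3/2); (33/2, -5/2) → (14, -5/2)

image vertices: (9, -3/2), (9/2, -3/2), (14, -5/2)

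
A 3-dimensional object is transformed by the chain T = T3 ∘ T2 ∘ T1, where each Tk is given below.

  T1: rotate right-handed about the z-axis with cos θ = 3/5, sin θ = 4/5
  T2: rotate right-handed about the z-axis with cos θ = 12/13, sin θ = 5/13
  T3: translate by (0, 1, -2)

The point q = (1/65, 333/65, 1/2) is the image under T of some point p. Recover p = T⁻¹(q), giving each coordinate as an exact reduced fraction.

T1 = [3/5 -4/5 0 0; 4/5 3/5 0 0; 0 0 1 0; 0 0 0 1]
T2·T1 = [16/65 -63/65 0 0; 63/65 16/65 0 0; 0 0 1 0; 0 0 0 1]
T3·…·T1 = [16/65 -63/65 0 0; 63/65 16/65 0 1; 0 0 1 -2; 0 0 0 1]
det M = 1; M⁻¹ = [16/65 63/65 0 -63/65; -63/65 16/65 0 -16/65; 0 0 1 2; 0 0 0 1]
M⁻¹ · (1/65, 333/65, 1/2)ᵀ = (4, 1, 5/2)ᵀ

p = (4, 1, 5/2)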